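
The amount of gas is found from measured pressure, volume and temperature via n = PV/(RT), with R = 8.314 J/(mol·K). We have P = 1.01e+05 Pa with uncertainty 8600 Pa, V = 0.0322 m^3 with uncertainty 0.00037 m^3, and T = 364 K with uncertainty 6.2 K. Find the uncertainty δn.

Relative error in a monomial: (δn/n)² = Σ (nᵢ · δxᵢ/xᵢ)².
  (1·δP/P)² = (1×0.0851)² = 0.00725;  (1·δV/V)² = (1×0.0115)² = 0.000132;  (-1·δT/T)² = (-1×0.0170)² = 0.000290
δn/n = √(0.00767) = 0.0876
n = 1.07 mol, so δn = 0.0876 × 1.07 = 0.0941 mol.

0.0941 mol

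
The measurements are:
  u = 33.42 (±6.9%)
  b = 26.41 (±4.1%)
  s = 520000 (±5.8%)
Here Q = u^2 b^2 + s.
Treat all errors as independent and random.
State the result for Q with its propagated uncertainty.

Let p = u^2·b^2 = 779000. δp/p = √((2·δu/u)² + (2·δb/b)²) = √(0.0190 + 0.00672) = 0.161, so δp = 1.25e+05.
Q = p + s: δQ = √(δp² + δs²) = √(1.56e+10 + 9.1e+08) = 1.29e+05
Q = 1.299e+06.

(1.299 ± 0.129) × 10^6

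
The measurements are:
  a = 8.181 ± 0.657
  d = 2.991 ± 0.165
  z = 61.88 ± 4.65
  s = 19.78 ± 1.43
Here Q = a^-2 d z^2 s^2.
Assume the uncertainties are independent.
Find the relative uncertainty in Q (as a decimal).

Q is a product of powers, so relative uncertainties combine in quadrature:
  (-2·δa/a)² = (-2×0.0803)² = 0.0258;  (1·δd/d)² = (1×0.0552)² = 0.00304;  (2·δz/z)² = (2×0.0751)² = 0.0226;  (2·δs/s)² = (2×0.0723)² = 0.0209
δQ/Q = √(0.0723) = 0.269

0.269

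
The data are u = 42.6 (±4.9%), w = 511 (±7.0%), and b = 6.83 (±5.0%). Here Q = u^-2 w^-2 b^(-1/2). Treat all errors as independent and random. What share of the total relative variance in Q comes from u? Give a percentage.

(δQ/Q)² = (-2·δu/u)² + (-2·δw/w)² + (−½·δb/b)²
  u term: (-2×0.0490)² = 0.00960
  w term: (-2×0.0700)² = 0.0196
  b term: (-0.5×0.0500)² = 0.000625
Total = 0.0298. Share from u = 0.00960/0.0298 = 0.322.

32.2%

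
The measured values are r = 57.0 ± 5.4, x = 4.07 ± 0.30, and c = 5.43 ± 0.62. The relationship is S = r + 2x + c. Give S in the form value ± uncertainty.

70.6 ± 5.47

Each term contributes (cᵢ δxᵢ)² to (δS)²:
  (δr)² = 29.2;  (2·δx)² = 0.360;  (δc)² = 0.384
δS = √(29.9) = 5.47
S = 70.6.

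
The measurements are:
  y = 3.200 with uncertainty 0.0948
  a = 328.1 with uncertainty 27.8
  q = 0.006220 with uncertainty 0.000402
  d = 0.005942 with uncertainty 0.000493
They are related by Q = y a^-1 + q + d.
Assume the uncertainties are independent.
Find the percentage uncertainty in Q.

Let p = y·a^-1 = 0.009753. δp/p = √((1·δy/y)² + (-1·δa/a)²) = √(0.000878 + 0.00718) = 0.0898, so δp = 0.000875.
Q = p + q + d: δQ = √(δp² + δq² + δd²) = √(7.66e-07 + 1.62e-07 + 2.43e-07) = 0.00108
Q = 0.02192, so δQ/Q = 0.00108/0.02192 = 0.0494.

4.94%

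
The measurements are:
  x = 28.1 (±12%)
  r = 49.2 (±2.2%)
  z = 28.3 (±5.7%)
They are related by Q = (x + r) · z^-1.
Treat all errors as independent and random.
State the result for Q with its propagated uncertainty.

Let u = x + r = 77.3. δu = √(δx² + δr²) = √(11.4 + 1.17) = 3.54, so δu/u = 0.0458.
Q is then a monomial in u, z:
δQ/Q = √((δu/u)² + (-1·δz/z)²) = √(0.00210 + 0.00325) = 0.0731
Q = 2.73, so δQ = 0.0731 × 2.73 = 0.200.

2.73 ± 0.200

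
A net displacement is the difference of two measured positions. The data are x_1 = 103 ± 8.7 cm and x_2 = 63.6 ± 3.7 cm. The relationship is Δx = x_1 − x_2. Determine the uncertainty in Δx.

9.45 cm

Sums and differences: (δΔx)² = Σ (cᵢ δxᵢ)².
  (δx_1)² = 75.7;  (δx_2)² = 13.7
δΔx = √(89.4) = 9.45 cm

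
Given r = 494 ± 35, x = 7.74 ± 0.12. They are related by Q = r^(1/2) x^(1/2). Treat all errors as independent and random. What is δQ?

2.24

Since Q is a product/quotient, work with relative uncertainties:
  (½·δr/r)² = (0.5×0.0709)² = 0.00125;  (½·δx/x)² = (0.5×0.0155)² = 6.01e-05
δQ/Q = √(0.00132) = 0.0363
Q = 61.8, so δQ = 0.0363 × 61.8 = 2.24.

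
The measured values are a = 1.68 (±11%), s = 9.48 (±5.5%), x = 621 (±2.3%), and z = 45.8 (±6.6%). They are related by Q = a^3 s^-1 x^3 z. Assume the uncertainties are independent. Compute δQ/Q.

Each factor contributes (exponent × relative error)² to (δQ/Q)²:
  (3·δa/a)² = (3×0.110)² = 0.109;  (-1·δs/s)² = (-1×0.0550)² = 0.00302;  (3·δx/x)² = (3×0.0230)² = 0.00476;  (1·δz/z)² = (1×0.0660)² = 0.00436
δQ/Q = √(0.121) = 0.348

0.348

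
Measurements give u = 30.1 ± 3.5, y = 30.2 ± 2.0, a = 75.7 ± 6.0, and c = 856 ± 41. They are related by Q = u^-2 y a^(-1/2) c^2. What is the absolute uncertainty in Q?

739

For a monomial Q ∝ u^-2, y, a^(-1/2), c^2, fractional errors add in quadrature:
  (-2·δu/u)² = (-2×0.116)² = 0.0541;  (1·δy/y)² = (1×0.0662)² = 0.00439;  (−½·δa/a)² = (-0.5×0.0793)² = 0.00157;  (2·δc/c)² = (2×0.0479)² = 0.00918
δQ/Q = √(0.0692) = 0.263
Q = 2810, so δQ = 0.263 × 2810 = 739.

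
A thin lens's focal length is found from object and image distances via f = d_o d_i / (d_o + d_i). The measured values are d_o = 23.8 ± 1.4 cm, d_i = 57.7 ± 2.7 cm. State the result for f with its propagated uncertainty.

∂f/∂d_o = (d_i/(d_o+d_i))² = 0.501;  ∂f/∂d_i = (d_o/(d_o+d_i))² = 0.0853
δf = √((∂f/∂d_o · δd_o)² + (∂f/∂d_i · δd_i)²) = √(0.492 + 0.0530) = 0.739 cm
f = 16.8 cm.

16.8 ± 0.739 cm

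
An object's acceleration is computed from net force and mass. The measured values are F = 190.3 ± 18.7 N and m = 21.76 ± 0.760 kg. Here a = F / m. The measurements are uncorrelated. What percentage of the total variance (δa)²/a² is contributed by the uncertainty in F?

88.8%

(δa/a)² = (1·δF/F)² + (-1·δm/m)²
  F term: (1×0.0983)² = 0.00966
  m term: (-1×0.0349)² = 0.00122
Total = 0.0109. Share from F = 0.00966/0.0109 = 0.888.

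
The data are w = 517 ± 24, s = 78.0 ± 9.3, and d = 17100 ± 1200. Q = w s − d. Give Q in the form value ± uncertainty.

Let p = w·s = 40300. δp/p = √((1·δw/w)² + (1·δs/s)²) = √(0.00215 + 0.0142) = 0.128, so δp = 5160.
Q = p − d: δQ = √(δp² + δd²) = √(2.66e+07 + 1.44e+06) = 5300
Q = 23200.

23200 ± 5300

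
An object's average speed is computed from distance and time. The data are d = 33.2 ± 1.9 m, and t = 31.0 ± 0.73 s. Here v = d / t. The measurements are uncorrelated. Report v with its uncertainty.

For a monomial v ∝ d, t^-1, fractional errors add in quadrature:
  (1·δd/d)² = (1×0.0572)² = 0.00328;  (-1·δt/t)² = (-1×0.0235)² = 0.000555
δv/v = √(0.00383) = 0.0619
v = 1.07 m/s, so δv = 0.0619 × 1.07 = 0.0663 m/s.

1.07 ± 0.0663 m/s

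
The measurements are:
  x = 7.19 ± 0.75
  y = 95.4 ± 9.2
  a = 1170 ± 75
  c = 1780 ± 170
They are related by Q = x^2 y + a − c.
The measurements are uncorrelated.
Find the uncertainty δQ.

1150

Let p = x^2·y = 4930. δp/p = √((2·δx/x)² + (1·δy/y)²) = √(0.0435 + 0.00930) = 0.230, so δp = 1130.
Q = p + a − c: δQ = √(δp² + δa² + δc²) = √(1.28e+06 + 5620 + 28900) = 1150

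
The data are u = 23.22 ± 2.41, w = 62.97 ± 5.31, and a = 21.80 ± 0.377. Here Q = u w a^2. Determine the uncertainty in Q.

For a monomial Q ∝ u, w, a^2, fractional errors add in quadrature:
  (1·δu/u)² = (1×0.104)² = 0.0108;  (1·δw/w)² = (1×0.0843)² = 0.00711;  (2·δa/a)² = (2×0.0173)² = 0.00120
δQ/Q = √(0.0191) = 0.138
Q = 694900, so δQ = 0.138 × 694900 = 96000.

96000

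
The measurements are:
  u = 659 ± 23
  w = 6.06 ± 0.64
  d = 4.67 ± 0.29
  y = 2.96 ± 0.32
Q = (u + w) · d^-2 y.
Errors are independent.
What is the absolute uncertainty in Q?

Let h = u + w = 665. δh = √(δu² + δw²) = √(529 + 0.410) = 23.0, so δh/h = 0.0346.
Q is then a monomial in h, d, y:
δQ/Q = √((δh/h)² + (-2·δd/d)² + (1·δy/y)²) = √(0.00120 + 0.0154 + 0.0117) = 0.168
Q = 90.3, so δQ = 0.168 × 90.3 = 15.2.

15.2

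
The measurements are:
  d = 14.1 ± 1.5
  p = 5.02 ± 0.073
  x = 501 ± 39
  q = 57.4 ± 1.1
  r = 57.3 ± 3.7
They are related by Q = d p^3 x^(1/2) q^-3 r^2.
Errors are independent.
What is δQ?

For a monomial Q ∝ d, p^3, x^(1/2), q^-3, r^2, fractional errors add in quadrature:
  (1·δd/d)² = (1×0.106)² = 0.0113;  (3·δp/p)² = (3×0.0145)² = 0.00190;  (½·δx/x)² = (0.5×0.0778)² = 0.00151;  (-3·δq/q)² = (-3×0.0192)² = 0.00331;  (2·δr/r)² = (2×0.0646)² = 0.0167
δQ/Q = √(0.0347) = 0.186
Q = 693, so δQ = 0.186 × 693 = 129.

129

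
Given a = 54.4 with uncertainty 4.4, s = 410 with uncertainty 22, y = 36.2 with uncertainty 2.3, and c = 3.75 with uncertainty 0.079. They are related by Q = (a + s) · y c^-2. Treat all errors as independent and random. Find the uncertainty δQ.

108

Let u = a + s = 464. δu = √(δa² + δs²) = √(19.4 + 484) = 22.4, so δu/u = 0.0483.
Q is then a monomial in u, y, c:
δQ/Q = √((δu/u)² + (1·δy/y)² + (-2·δc/c)²) = √(0.00233 + 0.00404 + 0.00178) = 0.0903
Q = 1200, so δQ = 0.0903 × 1200 = 108.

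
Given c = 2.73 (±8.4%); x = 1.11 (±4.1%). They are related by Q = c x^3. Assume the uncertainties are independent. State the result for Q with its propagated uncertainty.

3.73 ± 0.556

Since Q is a product/quotient, work with relative uncertainties:
  (1·δc/c)² = (1×0.0840)² = 0.00706;  (3·δx/x)² = (3×0.0410)² = 0.0151
δQ/Q = √(0.0222) = 0.149
Q = 3.73, so δQ = 0.149 × 3.73 = 0.556.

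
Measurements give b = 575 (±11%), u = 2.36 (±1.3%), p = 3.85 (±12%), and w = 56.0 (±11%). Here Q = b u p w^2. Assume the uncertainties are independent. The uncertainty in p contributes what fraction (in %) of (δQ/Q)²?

19.2%

(δQ/Q)² = (1·δb/b)² + (1·δu/u)² + (1·δp/p)² + (2·δw/w)²
  b term: (1×0.110)² = 0.0121
  u term: (1×0.0130)² = 0.000169
  p term: (1×0.120)² = 0.0144
  w term: (2×0.110)² = 0.0484
Total = 0.0751. Share from p = 0.0144/0.0751 = 0.192.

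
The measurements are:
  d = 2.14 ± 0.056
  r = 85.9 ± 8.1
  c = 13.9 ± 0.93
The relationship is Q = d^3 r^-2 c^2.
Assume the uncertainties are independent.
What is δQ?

Products/powers → add relative errors in quadrature, weighted by exponent:
  (3·δd/d)² = (3×0.0262)² = 0.00616;  (-2·δr/r)² = (-2×0.0943)² = 0.0356;  (2·δc/c)² = (2×0.0669)² = 0.0179
δQ/Q = √(0.0596) = 0.244
Q = 0.257, so δQ = 0.244 × 0.257 = 0.0627.

0.0627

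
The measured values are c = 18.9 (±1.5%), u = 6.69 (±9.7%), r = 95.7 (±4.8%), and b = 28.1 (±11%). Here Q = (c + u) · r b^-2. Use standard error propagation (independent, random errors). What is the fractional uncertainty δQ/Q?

0.227

Let w = c + u = 25.6. δw = √(δc² + δu²) = √(0.0804 + 0.421) = 0.708, so δw/w = 0.0277.
Q is then a monomial in w, r, b:
δQ/Q = √((δw/w)² + (1·δr/r)² + (-2·δb/b)²) = √(0.000766 + 0.00230 + 0.0484) = 0.227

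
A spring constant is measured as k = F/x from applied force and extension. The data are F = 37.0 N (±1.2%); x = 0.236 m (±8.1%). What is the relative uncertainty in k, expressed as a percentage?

8.19%

Products/powers → add relative errors in quadrature, weighted by exponent:
  (1·δF/F)² = (1×0.0120)² = 0.000144;  (-1·δx/x)² = (-1×0.0810)² = 0.00656
δk/k = √(0.00671) = 0.0819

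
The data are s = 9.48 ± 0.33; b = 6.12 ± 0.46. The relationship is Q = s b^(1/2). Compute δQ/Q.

Since Q is a product/quotient, work with relative uncertainties:
  (1·δs/s)² = (1×0.0348)² = 0.00121;  (½·δb/b)² = (0.5×0.0752)² = 0.00141
δQ/Q = √(0.00262) = 0.0512

0.0512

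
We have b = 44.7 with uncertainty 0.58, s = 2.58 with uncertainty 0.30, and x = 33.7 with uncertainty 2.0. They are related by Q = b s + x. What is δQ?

Let p = b·s = 115. δp/p = √((1·δb/b)² + (1·δs/s)²) = √(0.000168 + 0.0135) = 0.117, so δp = 13.5.
Q = p + x: δQ = √(δp² + δx²) = √(182 + 4.00) = 13.6

13.6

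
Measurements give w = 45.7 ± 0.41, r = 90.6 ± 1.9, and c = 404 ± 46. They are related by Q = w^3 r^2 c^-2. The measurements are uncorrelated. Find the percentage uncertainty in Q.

Products/powers → add relative errors in quadrature, weighted by exponent:
  (3·δw/w)² = (3×0.00897)² = 0.000724;  (2·δr/r)² = (2×0.0210)² = 0.00176;  (-2·δc/c)² = (-2×0.114)² = 0.0519
δQ/Q = √(0.0543) = 0.233

23.3%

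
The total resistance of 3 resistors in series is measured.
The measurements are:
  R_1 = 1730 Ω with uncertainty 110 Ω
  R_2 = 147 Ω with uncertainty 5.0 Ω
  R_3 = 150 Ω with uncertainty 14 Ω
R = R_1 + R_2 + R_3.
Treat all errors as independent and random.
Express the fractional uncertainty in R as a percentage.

R is a linear combination, so absolute uncertainties add in quadrature:
  (δR_1)² = 12100;  (δR_2)² = 25.0;  (δR_3)² = 196
δR = √(12300) = 111 Ω
R = 2030 Ω, so δR/R = 111/2030 = 0.0548.

5.48%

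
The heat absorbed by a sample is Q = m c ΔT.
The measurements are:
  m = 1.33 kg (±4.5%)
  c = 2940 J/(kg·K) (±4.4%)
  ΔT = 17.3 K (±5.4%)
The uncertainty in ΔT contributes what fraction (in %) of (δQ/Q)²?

(δQ/Q)² = (1·δm/m)² + (1·δc/c)² + (1·δΔT/ΔT)²
  m term: (1×0.0450)² = 0.00202
  c term: (1×0.0440)² = 0.00194
  ΔT term: (1×0.0540)² = 0.00292
Total = 0.00688. Share from ΔT = 0.00292/0.00688 = 0.424.

42.4%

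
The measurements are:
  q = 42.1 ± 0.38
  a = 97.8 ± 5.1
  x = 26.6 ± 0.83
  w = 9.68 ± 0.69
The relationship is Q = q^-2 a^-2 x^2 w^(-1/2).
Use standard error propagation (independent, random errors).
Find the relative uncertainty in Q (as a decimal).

Q is a product of powers, so relative uncertainties combine in quadrature:
  (-2·δq/q)² = (-2×0.00903)² = 0.000326;  (-2·δa/a)² = (-2×0.0521)² = 0.0109;  (2·δx/x)² = (2×0.0312)² = 0.00389;  (−½·δw/w)² = (-0.5×0.0713)² = 0.00127
δQ/Q = √(0.0164) = 0.128

0.128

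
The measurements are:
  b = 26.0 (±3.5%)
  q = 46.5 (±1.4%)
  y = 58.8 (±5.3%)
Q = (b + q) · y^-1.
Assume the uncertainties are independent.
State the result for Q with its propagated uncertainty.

1.23 ± 0.0681

Let u = b + q = 72.5. δu = √(δb² + δq²) = √(0.828 + 0.424) = 1.12, so δu/u = 0.0154.
Q is then a monomial in u, y:
δQ/Q = √((δu/u)² + (-1·δy/y)²) = √(0.000238 + 0.00281) = 0.0552
Q = 1.23, so δQ = 0.0552 × 1.23 = 0.0681.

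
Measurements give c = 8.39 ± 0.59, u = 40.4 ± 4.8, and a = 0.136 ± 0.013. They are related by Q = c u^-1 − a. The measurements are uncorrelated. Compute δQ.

0.0315

Let p = c·u^-1 = 0.208. δp/p = √((1·δc/c)² + (-1·δu/u)²) = √(0.00495 + 0.0141) = 0.138, so δp = 0.0287.
Q = p − a: δQ = √(δp² + δa²) = √(0.000822 + 0.000169) = 0.0315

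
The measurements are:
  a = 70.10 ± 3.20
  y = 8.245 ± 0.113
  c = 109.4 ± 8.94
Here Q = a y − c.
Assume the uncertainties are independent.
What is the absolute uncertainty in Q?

Let p = a·y = 578.0. δp/p = √((1·δa/a)² + (1·δy/y)²) = √(0.00208 + 0.000188) = 0.0477, so δp = 27.5.
Q = p − c: δQ = √(δp² + δc²) = √(759 + 79.9) = 29.0

29.0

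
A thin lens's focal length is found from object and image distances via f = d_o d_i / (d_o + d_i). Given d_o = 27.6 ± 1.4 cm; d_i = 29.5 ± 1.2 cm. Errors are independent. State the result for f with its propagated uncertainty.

∂f/∂d_o = (d_i/(d_o+d_i))² = 0.267;  ∂f/∂d_i = (d_o/(d_o+d_i))² = 0.234
δf = √((∂f/∂d_o · δd_o)² + (∂f/∂d_i · δd_i)²) = √(0.140 + 0.0786) = 0.467 cm
f = 14.3 cm.

14.3 ± 0.467 cm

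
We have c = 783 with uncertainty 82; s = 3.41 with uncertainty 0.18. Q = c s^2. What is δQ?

1350

For a monomial Q ∝ c, s^2, fractional errors add in quadrature:
  (1·δc/c)² = (1×0.105)² = 0.0110;  (2·δs/s)² = (2×0.0528)² = 0.0111
δQ/Q = √(0.0221) = 0.149
Q = 9100, so δQ = 0.149 × 9100 = 1350.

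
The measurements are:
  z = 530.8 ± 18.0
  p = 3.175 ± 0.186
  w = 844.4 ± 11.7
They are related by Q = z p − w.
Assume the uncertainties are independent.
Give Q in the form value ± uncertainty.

Let h = z·p = 1685. δh/h = √((1·δz/z)² + (1·δp/p)²) = √(0.00115 + 0.00343) = 0.0677, so δh = 114.
Q = h − w: δQ = √(δh² + δw²) = √(13000 + 137) = 115
Q = 840.9.

840.9 ± 115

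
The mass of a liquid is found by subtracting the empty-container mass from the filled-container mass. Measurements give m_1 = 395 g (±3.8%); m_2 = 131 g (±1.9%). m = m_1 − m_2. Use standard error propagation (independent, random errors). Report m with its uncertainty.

264 ± 15.2 g

Sums and differences: (δm)² = Σ (cᵢ δxᵢ)².
  (δm_1)² = 225;  (δm_2)² = 6.20
δm = √(231) = 15.2 g
m = 264 g.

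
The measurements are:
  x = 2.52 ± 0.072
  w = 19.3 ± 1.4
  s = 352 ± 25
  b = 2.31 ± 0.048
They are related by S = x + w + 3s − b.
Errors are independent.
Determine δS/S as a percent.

6.97%

Absolute uncertainties add in quadrature for a linear combination:
  (δx)² = 0.00518;  (δw)² = 1.96;  (3·δs)² = 5620;  (δb)² = 0.00230
δS = √(5630) = 75.0
S = 1080, so δS/S = 75.0/1080 = 0.0697.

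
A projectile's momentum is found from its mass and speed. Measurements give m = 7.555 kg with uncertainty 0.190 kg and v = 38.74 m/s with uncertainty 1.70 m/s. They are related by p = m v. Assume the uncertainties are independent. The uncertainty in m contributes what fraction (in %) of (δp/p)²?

(δp/p)² = (1·δm/m)² + (1·δv/v)²
  m term: (1×0.0251)² = 0.000632
  v term: (1×0.0439)² = 0.00193
Total = 0.00256. Share from m = 0.000632/0.00256 = 0.247.

24.7%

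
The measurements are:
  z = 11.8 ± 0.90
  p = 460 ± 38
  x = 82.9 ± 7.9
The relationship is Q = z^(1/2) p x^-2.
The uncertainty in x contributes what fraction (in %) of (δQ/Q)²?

(δQ/Q)² = (½·δz/z)² + (1·δp/p)² + (-2·δx/x)²
  z term: (0.5×0.0763)² = 0.00145
  p term: (1×0.0826)² = 0.00682
  x term: (-2×0.0953)² = 0.0363
Total = 0.0446. Share from x = 0.0363/0.0446 = 0.814.

81.4%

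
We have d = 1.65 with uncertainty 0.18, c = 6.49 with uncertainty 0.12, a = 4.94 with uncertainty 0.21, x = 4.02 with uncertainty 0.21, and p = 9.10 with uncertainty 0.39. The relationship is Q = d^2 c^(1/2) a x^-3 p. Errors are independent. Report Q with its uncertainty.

Q is a product of powers, so relative uncertainties combine in quadrature:
  (2·δd/d)² = (2×0.109)² = 0.0476;  (½·δc/c)² = (0.5×0.0185)² = 8.55e-05;  (1·δa/a)² = (1×0.0425)² = 0.00181;  (-3·δx/x)² = (-3×0.0522)² = 0.0246;  (1·δp/p)² = (1×0.0429)² = 0.00184
δQ/Q = √(0.0759) = 0.275
Q = 4.80, so δQ = 0.275 × 4.80 = 1.32.

4.80 ± 1.32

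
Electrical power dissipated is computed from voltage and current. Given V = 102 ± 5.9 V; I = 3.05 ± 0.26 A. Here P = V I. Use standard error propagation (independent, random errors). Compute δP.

For a monomial P ∝ V, I, fractional errors add in quadrature:
  (1·δV/V)² = (1×0.0578)² = 0.00335;  (1·δI/I)² = (1×0.0852)² = 0.00727
δP/P = √(0.0106) = 0.103
P = 311 W, so δP = 0.103 × 311 = 32.0 W.

32.0 W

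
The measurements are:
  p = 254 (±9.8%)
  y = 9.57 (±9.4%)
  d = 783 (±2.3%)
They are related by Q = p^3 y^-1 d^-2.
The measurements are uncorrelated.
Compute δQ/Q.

Relative error in a monomial: (δQ/Q)² = Σ (nᵢ · δxᵢ/xᵢ)².
  (3·δp/p)² = (3×0.0980)² = 0.0864;  (-1·δy/y)² = (-1×0.0940)² = 0.00884;  (-2·δd/d)² = (-2×0.0230)² = 0.00212
δQ/Q = √(0.0974) = 0.312

0.312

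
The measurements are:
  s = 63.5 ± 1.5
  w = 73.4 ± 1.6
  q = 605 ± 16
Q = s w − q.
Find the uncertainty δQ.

151

Let p = s·w = 4660. δp/p = √((1·δs/s)² + (1·δw/w)²) = √(0.000558 + 0.000475) = 0.0321, so δp = 150.
Q = p − q: δQ = √(δp² + δq²) = √(22400 + 256) = 151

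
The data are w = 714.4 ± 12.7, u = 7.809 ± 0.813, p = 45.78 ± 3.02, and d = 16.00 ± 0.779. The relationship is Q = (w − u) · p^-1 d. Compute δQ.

20.7

Let h = w − u = 706.6. δh = √(δw² + δu²) = √(161 + 0.661) = 12.7, so δh/h = 0.0180.
Q is then a monomial in h, p, d:
δQ/Q = √((δh/h)² + (-1·δp/p)² + (1·δd/d)²) = √(0.000324 + 0.00435 + 0.00237) = 0.0839
Q = 247.0, so δQ = 0.0839 × 247.0 = 20.7.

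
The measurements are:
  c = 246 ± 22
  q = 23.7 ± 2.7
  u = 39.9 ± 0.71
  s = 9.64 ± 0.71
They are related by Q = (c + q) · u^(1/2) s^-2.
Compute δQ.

Let w = c + q = 270. δw = √(δc² + δq²) = √(484 + 7.29) = 22.2, so δw/w = 0.0822.
Q is then a monomial in w, u, s:
δQ/Q = √((δw/w)² + (½·δu/u)² + (-2·δs/s)²) = √(0.00675 + 7.92e-05 + 0.0217) = 0.169
Q = 18.3, so δQ = 0.169 × 18.3 = 3.10.

3.10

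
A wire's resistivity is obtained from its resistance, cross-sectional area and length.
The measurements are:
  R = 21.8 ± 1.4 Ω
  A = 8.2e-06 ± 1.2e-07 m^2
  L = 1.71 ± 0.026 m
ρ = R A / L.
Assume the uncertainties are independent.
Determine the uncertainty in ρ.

Relative error in a monomial: (δρ/ρ)² = Σ (nᵢ · δxᵢ/xᵢ)².
  (1·δR/R)² = (1×0.0642)² = 0.00412;  (1·δA/A)² = (1×0.0146)² = 0.000214;  (-1·δL/L)² = (-1×0.0152)² = 0.000231
δρ/ρ = √(0.00457) = 0.0676
ρ = 0.000105 Ω·m, so δρ = 0.0676 × 0.000105 = 7.07e-06 Ω·m.

7.07e-06 Ω·m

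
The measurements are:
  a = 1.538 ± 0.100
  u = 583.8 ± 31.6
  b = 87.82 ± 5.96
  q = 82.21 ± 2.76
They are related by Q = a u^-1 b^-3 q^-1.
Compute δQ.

Relative error in a monomial: (δQ/Q)² = Σ (nᵢ · δxᵢ/xᵢ)².
  (1·δa/a)² = (1×0.0650)² = 0.00423;  (-1·δu/u)² = (-1×0.0541)² = 0.00293;  (-3·δb/b)² = (-3×0.0679)² = 0.0415;  (-1·δq/q)² = (-1×0.0336)² = 0.00113
δQ/Q = √(0.0497) = 0.223
Q = 4.731e-11, so δQ = 0.223 × 4.731e-11 = 1.06e-11.

1.06e-11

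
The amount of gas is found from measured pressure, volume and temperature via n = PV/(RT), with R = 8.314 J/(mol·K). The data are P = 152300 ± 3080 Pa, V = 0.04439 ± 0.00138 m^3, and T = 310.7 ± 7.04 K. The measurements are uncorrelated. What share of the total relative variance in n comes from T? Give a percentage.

27.2%

(δn/n)² = (1·δP/P)² + (1·δV/V)² + (-1·δT/T)²
  P term: (1×0.0202)² = 0.000409
  V term: (1×0.0311)² = 0.000966
  T term: (-1×0.0227)² = 0.000513
Total = 0.00189. Share from T = 0.000513/0.00189 = 0.272.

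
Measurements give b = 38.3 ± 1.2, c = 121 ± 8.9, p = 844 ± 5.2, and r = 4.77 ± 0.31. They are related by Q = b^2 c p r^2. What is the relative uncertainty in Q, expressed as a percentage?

16.2%

Since Q is a product/quotient, work with relative uncertainties:
  (2·δb/b)² = (2×0.0313)² = 0.00393;  (1·δc/c)² = (1×0.0736)² = 0.00541;  (1·δp/p)² = (1×0.00616)² = 3.8e-05;  (2·δr/r)² = (2×0.0650)² = 0.0169
δQ/Q = √(0.0263) = 0.162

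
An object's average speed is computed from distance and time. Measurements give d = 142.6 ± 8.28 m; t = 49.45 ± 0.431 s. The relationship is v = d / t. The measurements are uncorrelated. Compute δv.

0.169 m/s

For a monomial v ∝ d, t^-1, fractional errors add in quadrature:
  (1·δd/d)² = (1×0.0581)² = 0.00337;  (-1·δt/t)² = (-1×0.00872)² = 7.6e-05
δv/v = √(0.00345) = 0.0587
v = 2.884 m/s, so δv = 0.0587 × 2.884 = 0.169 m/s.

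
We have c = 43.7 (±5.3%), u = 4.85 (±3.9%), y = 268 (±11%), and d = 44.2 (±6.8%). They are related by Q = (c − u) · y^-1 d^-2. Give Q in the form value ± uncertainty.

(7.42 ± 1.37) × 10^-5

Let w = c − u = 38.9. δw = √(δc² + δu²) = √(5.36 + 0.0358) = 2.32, so δw/w = 0.0598.
Q is then a monomial in w, y, d:
δQ/Q = √((δw/w)² + (-1·δy/y)² + (-2·δd/d)²) = √(0.00358 + 0.0121 + 0.0185) = 0.185
Q = 7.42e-05, so δQ = 0.185 × 7.42e-05 = 1.37e-05.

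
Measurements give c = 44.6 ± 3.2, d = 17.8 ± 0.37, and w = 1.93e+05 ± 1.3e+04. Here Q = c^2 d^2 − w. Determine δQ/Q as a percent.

21.7%

Let p = c^2·d^2 = 6.3e+05. δp/p = √((2·δc/c)² + (2·δd/d)²) = √(0.0206 + 0.00173) = 0.149, so δp = 94200.
Q = p − w: δQ = √(δp² + δw²) = √(8.87e+09 + 1.69e+08) = 95100
Q = 4.37e+05, so δQ/Q = 95100/4.37e+05 = 0.217.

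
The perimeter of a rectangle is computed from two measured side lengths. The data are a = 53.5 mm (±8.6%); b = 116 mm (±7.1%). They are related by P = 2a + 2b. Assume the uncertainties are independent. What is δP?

For a sum/difference, combine absolute errors in quadrature:
  (2·δa)² = 84.7;  (2·δb)² = 271
δP = √(356) = 18.9 mm

18.9 mm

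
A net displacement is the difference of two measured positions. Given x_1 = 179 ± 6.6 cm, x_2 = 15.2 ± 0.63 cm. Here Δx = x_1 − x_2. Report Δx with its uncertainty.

Δx is a linear combination, so absolute uncertainties add in quadrature:
  (δx_1)² = 43.6;  (δx_2)² = 0.397
δΔx = √(44.0) = 6.63 cm
Δx = 164 cm.

164 ± 6.63 cm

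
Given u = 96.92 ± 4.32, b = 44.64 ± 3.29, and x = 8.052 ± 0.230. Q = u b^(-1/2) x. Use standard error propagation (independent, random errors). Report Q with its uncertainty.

116.8 ± 7.53

Relative error in a monomial: (δQ/Q)² = Σ (nᵢ · δxᵢ/xᵢ)².
  (1·δu/u)² = (1×0.0446)² = 0.00199;  (−½·δb/b)² = (-0.5×0.0737)² = 0.00136;  (1·δx/x)² = (1×0.0286)² = 0.000816
δQ/Q = √(0.00416) = 0.0645
Q = 116.8, so δQ = 0.0645 × 116.8 = 7.53.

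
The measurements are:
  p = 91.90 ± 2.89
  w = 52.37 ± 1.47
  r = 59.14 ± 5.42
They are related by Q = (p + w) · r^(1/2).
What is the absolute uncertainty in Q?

56.6

Let u = p + w = 144.3. δu = √(δp² + δw²) = √(8.35 + 2.16) = 3.24, so δu/u = 0.0225.
Q is then a monomial in u, r:
δQ/Q = √((δu/u)² + (½·δr/r)²) = √(0.000505 + 0.00210) = 0.0510
Q = 1109, so δQ = 0.0510 × 1109 = 56.6.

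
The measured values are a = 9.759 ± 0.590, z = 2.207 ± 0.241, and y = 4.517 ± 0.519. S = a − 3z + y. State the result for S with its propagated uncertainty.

Sums and differences: (δS)² = Σ (cᵢ δxᵢ)².
  (δa)² = 0.348;  (3·δz)² = 0.523;  (δy)² = 0.269
δS = √(1.14) = 1.07
S = 7.655.

7.655 ± 1.07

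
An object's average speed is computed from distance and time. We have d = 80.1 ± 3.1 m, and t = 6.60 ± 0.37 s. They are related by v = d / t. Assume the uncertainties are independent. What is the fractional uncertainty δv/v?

0.0681

Relative error in a monomial: (δv/v)² = Σ (nᵢ · δxᵢ/xᵢ)².
  (1·δd/d)² = (1×0.0387)² = 0.00150;  (-1·δt/t)² = (-1×0.0561)² = 0.00314
δv/v = √(0.00464) = 0.0681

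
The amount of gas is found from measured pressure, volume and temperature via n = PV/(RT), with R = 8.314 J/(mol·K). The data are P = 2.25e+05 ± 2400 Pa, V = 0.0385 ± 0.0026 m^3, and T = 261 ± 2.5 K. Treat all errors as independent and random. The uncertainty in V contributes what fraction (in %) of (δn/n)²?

(δn/n)² = (1·δP/P)² + (1·δV/V)² + (-1·δT/T)²
  P term: (1×0.0107)² = 0.000114
  V term: (1×0.0675)² = 0.00456
  T term: (-1×0.00958)² = 9.17e-05
Total = 0.00477. Share from V = 0.00456/0.00477 = 0.957.

95.7%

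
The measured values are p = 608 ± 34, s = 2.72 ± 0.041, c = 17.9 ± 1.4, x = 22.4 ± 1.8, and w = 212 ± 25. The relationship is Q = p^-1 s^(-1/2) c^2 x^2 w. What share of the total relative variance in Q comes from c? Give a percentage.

(δQ/Q)² = (-1·δp/p)² + (−½·δs/s)² + (2·δc/c)² + (2·δx/x)² + (1·δw/w)²
  p term: (-1×0.0559)² = 0.00313
  s term: (-0.5×0.0151)² = 5.68e-05
  c term: (2×0.0782)² = 0.0245
  x term: (2×0.0804)² = 0.0258
  w term: (1×0.118)² = 0.0139
Total = 0.0674. Share from c = 0.0245/0.0674 = 0.363.

36.3%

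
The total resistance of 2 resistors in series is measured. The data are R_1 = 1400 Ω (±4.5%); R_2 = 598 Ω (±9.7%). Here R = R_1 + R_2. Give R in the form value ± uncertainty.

2000 ± 85.6 Ω

Absolute uncertainties add in quadrature for a linear combination:
  (δR_1)² = 3970;  (δR_2)² = 3360
δR = √(7330) = 85.6 Ω
R = 2000 Ω.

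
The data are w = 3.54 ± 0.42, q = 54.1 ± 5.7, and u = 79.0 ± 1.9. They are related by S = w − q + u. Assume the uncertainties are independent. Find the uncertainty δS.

6.02

Sums and differences: (δS)² = Σ (cᵢ δxᵢ)².
  (δw)² = 0.176;  (δq)² = 32.5;  (δu)² = 3.61
δS = √(36.3) = 6.02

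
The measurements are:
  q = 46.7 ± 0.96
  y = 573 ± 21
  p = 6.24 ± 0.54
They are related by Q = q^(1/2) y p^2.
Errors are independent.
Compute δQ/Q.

Since Q is a product/quotient, work with relative uncertainties:
  (½·δq/q)² = (0.5×0.0206)² = 0.000106;  (1·δy/y)² = (1×0.0366)² = 0.00134;  (2·δp/p)² = (2×0.0865)² = 0.0300
δQ/Q = √(0.0314) = 0.177

0.177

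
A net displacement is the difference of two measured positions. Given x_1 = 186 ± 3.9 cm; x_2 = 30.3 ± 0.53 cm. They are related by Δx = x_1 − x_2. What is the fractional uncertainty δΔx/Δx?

0.0253

Absolute uncertainties add in quadrature for a linear combination:
  (δx_1)² = 15.2;  (δx_2)² = 0.281
δΔx = √(15.5) = 3.94 cm
Δx = 156 cm, so δΔx/Δx = 3.94/156 = 0.0253.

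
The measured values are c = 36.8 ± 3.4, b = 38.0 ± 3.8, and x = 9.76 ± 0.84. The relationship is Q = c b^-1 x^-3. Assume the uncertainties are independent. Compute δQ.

0.000304

Relative error in a monomial: (δQ/Q)² = Σ (nᵢ · δxᵢ/xᵢ)².
  (1·δc/c)² = (1×0.0924)² = 0.00854;  (-1·δb/b)² = (-1×0.100)² = 0.0100;  (-3·δx/x)² = (-3×0.0861)² = 0.0667
δQ/Q = √(0.0852) = 0.292
Q = 0.00104, so δQ = 0.292 × 0.00104 = 0.000304.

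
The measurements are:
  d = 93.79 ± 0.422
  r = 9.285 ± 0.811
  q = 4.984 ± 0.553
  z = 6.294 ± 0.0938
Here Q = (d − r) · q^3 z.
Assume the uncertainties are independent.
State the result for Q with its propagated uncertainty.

65850 ± 22000

Let u = d − r = 84.51. δu = √(δd² + δr²) = √(0.178 + 0.658) = 0.914, so δu/u = 0.0108.
Q is then a monomial in u, q, z:
δQ/Q = √((δu/u)² + (3·δq/q)² + (1·δz/z)²) = √(0.000117 + 0.111 + 0.000222) = 0.333
Q = 65850, so δQ = 0.333 × 65850 = 22000.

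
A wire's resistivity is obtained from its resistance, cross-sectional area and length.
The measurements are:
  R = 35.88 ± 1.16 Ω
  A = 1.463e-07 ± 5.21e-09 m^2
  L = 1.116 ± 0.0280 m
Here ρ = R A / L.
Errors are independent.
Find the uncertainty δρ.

For a monomial ρ ∝ R, A, L^-1, fractional errors add in quadrature:
  (1·δR/R)² = (1×0.0323)² = 0.00105;  (1·δA/A)² = (1×0.0356)² = 0.00127;  (-1·δL/L)² = (-1×0.0251)² = 0.000629
δρ/ρ = √(0.00294) = 0.0542
ρ = 4.704e-06 Ω·m, so δρ = 0.0542 × 4.704e-06 = 2.55e-07 Ω·m.

2.55e-07 Ω·m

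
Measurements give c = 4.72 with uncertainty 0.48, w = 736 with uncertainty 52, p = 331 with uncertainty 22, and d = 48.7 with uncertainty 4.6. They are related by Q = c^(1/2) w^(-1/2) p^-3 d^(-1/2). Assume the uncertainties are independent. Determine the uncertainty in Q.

Q is a product of powers, so relative uncertainties combine in quadrature:
  (½·δc/c)² = (0.5×0.102)² = 0.00259;  (−½·δw/w)² = (-0.5×0.0707)² = 0.00125;  (-3·δp/p)² = (-3×0.0665)² = 0.0398;  (−½·δd/d)² = (-0.5×0.0945)² = 0.00223
δQ/Q = √(0.0458) = 0.214
Q = 3.16e-10, so δQ = 0.214 × 3.16e-10 = 6.77e-11.

6.77e-11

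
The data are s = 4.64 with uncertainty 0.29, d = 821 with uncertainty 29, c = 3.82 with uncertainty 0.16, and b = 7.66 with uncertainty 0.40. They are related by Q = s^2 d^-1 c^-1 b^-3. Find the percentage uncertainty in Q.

20.8%

Each factor contributes (exponent × relative error)² to (δQ/Q)²:
  (2·δs/s)² = (2×0.0625)² = 0.0156;  (-1·δd/d)² = (-1×0.0353)² = 0.00125;  (-1·δc/c)² = (-1×0.0419)² = 0.00175;  (-3·δb/b)² = (-3×0.0522)² = 0.0245
δQ/Q = √(0.0432) = 0.208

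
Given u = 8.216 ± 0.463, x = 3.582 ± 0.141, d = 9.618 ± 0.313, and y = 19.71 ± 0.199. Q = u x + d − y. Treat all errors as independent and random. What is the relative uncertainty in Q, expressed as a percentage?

10.6%

Let p = u·x = 29.43. δp/p = √((1·δu/u)² + (1·δx/x)²) = √(0.00318 + 0.00155) = 0.0687, so δp = 2.02.
Q = p + d − y: δQ = √(δp² + δd² + δy²) = √(4.09 + 0.0980 + 0.0396) = 2.06
Q = 19.34, so δQ/Q = 2.06/19.34 = 0.106.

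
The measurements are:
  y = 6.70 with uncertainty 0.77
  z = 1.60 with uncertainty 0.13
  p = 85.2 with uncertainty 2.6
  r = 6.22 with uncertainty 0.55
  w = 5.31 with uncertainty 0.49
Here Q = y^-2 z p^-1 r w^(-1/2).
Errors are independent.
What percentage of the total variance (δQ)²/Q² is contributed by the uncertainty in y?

(δQ/Q)² = (-2·δy/y)² + (1·δz/z)² + (-1·δp/p)² + (1·δr/r)² + (−½·δw/w)²
  y term: (-2×0.115)² = 0.0528
  z term: (1×0.0813)² = 0.00660
  p term: (-1×0.0305)² = 0.000931
  r term: (1×0.0884)² = 0.00782
  w term: (-0.5×0.0923)² = 0.00213
Total = 0.0703. Share from y = 0.0528/0.0703 = 0.751.

75.1%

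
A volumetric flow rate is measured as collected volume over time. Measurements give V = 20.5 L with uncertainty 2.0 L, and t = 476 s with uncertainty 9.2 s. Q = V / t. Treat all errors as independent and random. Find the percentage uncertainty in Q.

Each factor contributes (exponent × relative error)² to (δQ/Q)²:
  (1·δV/V)² = (1×0.0976)² = 0.00952;  (-1·δt/t)² = (-1×0.0193)² = 0.000374
δQ/Q = √(0.00989) = 0.0995

9.95%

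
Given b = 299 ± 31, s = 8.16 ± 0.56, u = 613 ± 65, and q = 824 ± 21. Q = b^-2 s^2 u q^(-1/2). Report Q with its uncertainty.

0.0159 ± 0.00430

Relative error in a monomial: (δQ/Q)² = Σ (nᵢ · δxᵢ/xᵢ)².
  (-2·δb/b)² = (-2×0.104)² = 0.0430;  (2·δs/s)² = (2×0.0686)² = 0.0188;  (1·δu/u)² = (1×0.106)² = 0.0112;  (−½·δq/q)² = (-0.5×0.0255)² = 0.000162
δQ/Q = √(0.0732) = 0.271
Q = 0.0159, so δQ = 0.271 × 0.0159 = 0.00430.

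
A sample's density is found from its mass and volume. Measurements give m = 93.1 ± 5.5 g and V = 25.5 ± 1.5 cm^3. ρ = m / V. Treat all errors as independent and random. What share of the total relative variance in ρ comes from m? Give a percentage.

50.2%

(δρ/ρ)² = (1·δm/m)² + (-1·δV/V)²
  m term: (1×0.0591)² = 0.00349
  V term: (-1×0.0588)² = 0.00346
Total = 0.00695. Share from m = 0.00349/0.00695 = 0.502.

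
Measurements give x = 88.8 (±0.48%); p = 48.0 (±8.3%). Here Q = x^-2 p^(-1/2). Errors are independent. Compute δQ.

Relative error in a monomial: (δQ/Q)² = Σ (nᵢ · δxᵢ/xᵢ)².
  (-2·δx/x)² = (-2×0.00480)² = 9.22e-05;  (−½·δp/p)² = (-0.5×0.0830)² = 0.00172
δQ/Q = √(0.00181) = 0.0426
Q = 1.83e-05, so δQ = 0.0426 × 1.83e-05 = 7.8e-07.

7.8e-07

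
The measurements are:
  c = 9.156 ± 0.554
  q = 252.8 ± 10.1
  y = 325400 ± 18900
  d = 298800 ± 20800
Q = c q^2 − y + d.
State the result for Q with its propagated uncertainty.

Let p = c·q^2 = 585100. δp/p = √((1·δc/c)² + (2·δq/q)²) = √(0.00366 + 0.00638) = 0.100, so δp = 58600.
Q = p − y + d: δQ = √(δp² + δy² + δd²) = √(3.44e+09 + 3.57e+08 + 4.33e+08) = 65000
Q = 558500.

558500 ± 65000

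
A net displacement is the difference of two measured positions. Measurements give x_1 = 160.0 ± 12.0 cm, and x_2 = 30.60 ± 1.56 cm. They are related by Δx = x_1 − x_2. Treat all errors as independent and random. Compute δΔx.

Δx is a linear combination, so absolute uncertainties add in quadrature:
  (δx_1)² = 144;  (δx_2)² = 2.43
δΔx = √(146) = 12.1 cm

12.1 cm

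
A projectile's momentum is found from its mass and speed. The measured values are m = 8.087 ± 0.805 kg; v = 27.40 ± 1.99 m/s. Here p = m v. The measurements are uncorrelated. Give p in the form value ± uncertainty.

221.6 ± 27.3 kg·m/s

Products/powers → add relative errors in quadrature, weighted by exponent:
  (1·δm/m)² = (1×0.0995)² = 0.00991;  (1·δv/v)² = (1×0.0726)² = 0.00527
δp/p = √(0.0152) = 0.123
p = 221.6 kg·m/s, so δp = 0.123 × 221.6 = 27.3 kg·m/s.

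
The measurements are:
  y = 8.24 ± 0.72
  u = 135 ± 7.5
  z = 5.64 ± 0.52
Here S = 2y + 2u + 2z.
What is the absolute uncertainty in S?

Each term contributes (cᵢ δxᵢ)² to (δS)²:
  (2·δy)² = 2.07;  (2·δu)² = 225;  (2·δz)² = 1.08
δS = √(228) = 15.1

15.1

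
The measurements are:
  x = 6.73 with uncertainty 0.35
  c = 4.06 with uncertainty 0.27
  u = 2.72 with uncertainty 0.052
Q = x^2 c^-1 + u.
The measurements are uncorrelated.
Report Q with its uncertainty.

Let p = x^2·c^-1 = 11.2. δp/p = √((2·δx/x)² + (-1·δc/c)²) = √(0.0108 + 0.00442) = 0.123, so δp = 1.38.
Q = p + u: δQ = √(δp² + δu²) = √(1.90 + 0.00270) = 1.38
Q = 13.9.

13.9 ± 1.38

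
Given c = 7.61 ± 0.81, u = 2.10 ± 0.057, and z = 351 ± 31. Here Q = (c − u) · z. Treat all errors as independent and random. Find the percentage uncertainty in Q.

Let w = c − u = 5.51. δw = √(δc² + δu²) = √(0.656 + 0.00325) = 0.812, so δw/w = 0.147.
Q is then a monomial in w, z:
δQ/Q = √((δw/w)² + (1·δz/z)²) = √(0.0217 + 0.00780) = 0.172

17.2%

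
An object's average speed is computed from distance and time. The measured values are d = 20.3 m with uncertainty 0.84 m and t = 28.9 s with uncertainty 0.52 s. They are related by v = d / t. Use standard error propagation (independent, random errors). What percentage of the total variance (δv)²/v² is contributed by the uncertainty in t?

(δv/v)² = (1·δd/d)² + (-1·δt/t)²
  d term: (1×0.0414)² = 0.00171
  t term: (-1×0.0180)² = 0.000324
Total = 0.00204. Share from t = 0.000324/0.00204 = 0.159.

15.9%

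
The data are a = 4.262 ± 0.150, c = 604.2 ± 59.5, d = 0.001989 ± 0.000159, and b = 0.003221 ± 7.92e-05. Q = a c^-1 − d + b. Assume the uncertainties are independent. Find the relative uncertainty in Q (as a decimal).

Let p = a·c^-1 = 0.007054. δp/p = √((1·δa/a)² + (-1·δc/c)²) = √(0.00124 + 0.00970) = 0.105, so δp = 0.000738.
Q = p − d + b: δQ = √(δp² + δd² + δb²) = √(5.44e-07 + 2.53e-08 + 6.27e-09) = 0.000759
Q = 0.008286, so δQ/Q = 0.000759/0.008286 = 0.0916.

0.0916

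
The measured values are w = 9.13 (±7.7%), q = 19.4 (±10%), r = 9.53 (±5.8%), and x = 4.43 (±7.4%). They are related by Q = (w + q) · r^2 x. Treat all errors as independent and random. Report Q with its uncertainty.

11500 ± 1780

Let u = w + q = 28.5. δu = √(δw² + δq²) = √(0.494 + 3.76) = 2.06, so δu/u = 0.0723.
Q is then a monomial in u, r, x:
δQ/Q = √((δu/u)² + (2·δr/r)² + (1·δx/x)²) = √(0.00523 + 0.0135 + 0.00548) = 0.155
Q = 11500, so δQ = 0.155 × 11500 = 1780.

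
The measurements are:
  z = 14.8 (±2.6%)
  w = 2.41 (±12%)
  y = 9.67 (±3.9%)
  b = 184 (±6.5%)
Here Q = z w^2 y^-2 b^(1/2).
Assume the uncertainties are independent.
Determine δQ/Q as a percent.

Products/powers → add relative errors in quadrature, weighted by exponent:
  (1·δz/z)² = (1×0.0260)² = 0.000676;  (2·δw/w)² = (2×0.120)² = 0.0576;  (-2·δy/y)² = (-2×0.0390)² = 0.00608;  (½·δb/b)² = (0.5×0.0650)² = 0.00106
δQ/Q = √(0.0654) = 0.256

25.6%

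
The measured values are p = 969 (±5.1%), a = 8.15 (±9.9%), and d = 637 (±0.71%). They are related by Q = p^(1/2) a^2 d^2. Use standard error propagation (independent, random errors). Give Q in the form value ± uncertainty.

(8.39 ± 1.68) × 10^8

Q is a product of powers, so relative uncertainties combine in quadrature:
  (½·δp/p)² = (0.5×0.0510)² = 0.000650;  (2·δa/a)² = (2×0.0990)² = 0.0392;  (2·δd/d)² = (2×0.00710)² = 0.000202
δQ/Q = √(0.0401) = 0.200
Q = 8.39e+08, so δQ = 0.200 × 8.39e+08 = 1.68e+08.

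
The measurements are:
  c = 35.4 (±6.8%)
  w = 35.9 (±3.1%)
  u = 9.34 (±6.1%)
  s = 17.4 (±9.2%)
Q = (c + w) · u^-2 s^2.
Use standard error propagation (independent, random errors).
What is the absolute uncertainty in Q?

55.4

Let h = c + w = 71.3. δh = √(δc² + δw²) = √(5.79 + 1.24) = 2.65, so δh/h = 0.0372.
Q is then a monomial in h, u, s:
δQ/Q = √((δh/h)² + (-2·δu/u)² + (2·δs/s)²) = √(0.00138 + 0.0149 + 0.0339) = 0.224
Q = 247, so δQ = 0.224 × 247 = 55.4.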